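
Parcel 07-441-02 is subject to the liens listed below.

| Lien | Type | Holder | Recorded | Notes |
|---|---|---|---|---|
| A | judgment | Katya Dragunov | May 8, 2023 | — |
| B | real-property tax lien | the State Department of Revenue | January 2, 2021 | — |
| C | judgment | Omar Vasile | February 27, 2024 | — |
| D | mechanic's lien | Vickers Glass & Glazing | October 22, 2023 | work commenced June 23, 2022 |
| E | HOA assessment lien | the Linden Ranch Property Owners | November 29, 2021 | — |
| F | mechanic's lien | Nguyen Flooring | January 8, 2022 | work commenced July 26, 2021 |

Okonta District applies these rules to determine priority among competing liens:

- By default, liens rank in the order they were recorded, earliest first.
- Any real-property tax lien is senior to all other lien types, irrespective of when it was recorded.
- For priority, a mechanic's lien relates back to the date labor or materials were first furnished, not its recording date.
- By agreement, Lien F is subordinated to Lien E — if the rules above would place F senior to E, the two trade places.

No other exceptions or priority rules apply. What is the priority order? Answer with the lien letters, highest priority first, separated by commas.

B, E, F, D, A, C

Effective dates: D relates back to June 23, 2022 (work commenced); F's effective date is July 26, 2021, when work began.
As a real-property tax lien, B is senior to every other lien.
Ordering the rest by effective date: F (July 26, 2021), E (November 29, 2021), D (June 23, 2022), A (May 8, 2023), C (February 27, 2024).
F would otherwise be senior to E, so under the subordination agreement F and E exchange positions.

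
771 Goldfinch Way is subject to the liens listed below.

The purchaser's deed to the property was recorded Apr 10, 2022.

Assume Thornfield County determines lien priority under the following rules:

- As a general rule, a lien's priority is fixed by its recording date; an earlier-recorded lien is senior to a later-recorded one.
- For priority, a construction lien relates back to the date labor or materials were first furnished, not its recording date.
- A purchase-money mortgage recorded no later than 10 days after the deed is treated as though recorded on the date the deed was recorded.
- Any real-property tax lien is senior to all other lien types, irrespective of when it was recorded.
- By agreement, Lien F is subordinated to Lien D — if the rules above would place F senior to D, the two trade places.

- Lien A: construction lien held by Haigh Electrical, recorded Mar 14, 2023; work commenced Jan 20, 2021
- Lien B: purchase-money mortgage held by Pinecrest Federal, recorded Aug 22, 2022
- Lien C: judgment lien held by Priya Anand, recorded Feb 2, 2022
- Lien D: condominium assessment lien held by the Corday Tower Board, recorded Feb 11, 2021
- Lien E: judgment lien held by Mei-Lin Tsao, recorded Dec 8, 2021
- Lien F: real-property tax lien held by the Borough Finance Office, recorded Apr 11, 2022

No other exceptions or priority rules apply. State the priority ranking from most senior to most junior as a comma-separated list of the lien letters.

D, A, F, E, C, B

Effective dates after the stated exceptions: A relates back to Jan 20, 2021 (work commenced); B was recorded 134 days after the deed, outside the 10-day window, so it keeps its recording date.
As a real-property tax lien, F is senior to every other lien.
Ordering the rest by effective date: A (Jan 20, 2021), D (Feb 11, 2021), E (Dec 8, 2021), C (Feb 2, 2022), B (Aug 22, 2022).
F is senior to D before the subordination, so the two trade places.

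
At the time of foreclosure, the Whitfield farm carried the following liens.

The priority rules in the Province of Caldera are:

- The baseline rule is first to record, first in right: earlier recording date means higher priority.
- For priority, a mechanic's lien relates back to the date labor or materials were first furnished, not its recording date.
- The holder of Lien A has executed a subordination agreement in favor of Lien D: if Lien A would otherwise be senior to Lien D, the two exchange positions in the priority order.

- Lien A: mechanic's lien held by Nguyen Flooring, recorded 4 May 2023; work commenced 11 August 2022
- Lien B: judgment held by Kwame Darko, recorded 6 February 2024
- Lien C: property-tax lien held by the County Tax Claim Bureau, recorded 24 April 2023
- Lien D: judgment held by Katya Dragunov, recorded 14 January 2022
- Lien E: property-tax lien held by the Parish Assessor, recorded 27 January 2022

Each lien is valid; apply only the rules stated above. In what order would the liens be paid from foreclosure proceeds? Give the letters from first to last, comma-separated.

D, E, A, C, B

Adjusting effective dates: A relates back to 11 August 2022 (work commenced).
Sorted by effective date: D (14 January 2022), E (27 January 2022), A (11 August 2022), C (24 April 2023), B (6 February 2024).
A is already junior to D, so the subordination agreement changes nothing.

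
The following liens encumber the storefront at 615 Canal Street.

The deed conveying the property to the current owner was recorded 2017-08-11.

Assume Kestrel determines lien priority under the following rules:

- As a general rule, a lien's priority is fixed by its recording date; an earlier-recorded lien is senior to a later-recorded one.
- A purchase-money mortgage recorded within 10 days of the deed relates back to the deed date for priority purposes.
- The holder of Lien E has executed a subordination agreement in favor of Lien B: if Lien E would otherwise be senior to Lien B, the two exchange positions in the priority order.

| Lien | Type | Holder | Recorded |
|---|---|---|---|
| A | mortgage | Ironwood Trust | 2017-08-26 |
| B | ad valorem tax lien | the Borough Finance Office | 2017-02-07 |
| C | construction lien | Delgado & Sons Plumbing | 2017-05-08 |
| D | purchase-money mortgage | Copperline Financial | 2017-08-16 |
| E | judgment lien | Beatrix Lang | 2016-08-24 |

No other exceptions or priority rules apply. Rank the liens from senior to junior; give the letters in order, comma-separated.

Adjusting effective dates: D was recorded within the 10-day window, so its effective date is the deed date 2017-08-11.
By effective date, earliest first: E (2016-08-24), B (2017-02-07), C (2017-05-08), D (2017-08-11), A (2017-08-26).
E is senior to B before the subordination, so the two trade places.

B, E, C, D, A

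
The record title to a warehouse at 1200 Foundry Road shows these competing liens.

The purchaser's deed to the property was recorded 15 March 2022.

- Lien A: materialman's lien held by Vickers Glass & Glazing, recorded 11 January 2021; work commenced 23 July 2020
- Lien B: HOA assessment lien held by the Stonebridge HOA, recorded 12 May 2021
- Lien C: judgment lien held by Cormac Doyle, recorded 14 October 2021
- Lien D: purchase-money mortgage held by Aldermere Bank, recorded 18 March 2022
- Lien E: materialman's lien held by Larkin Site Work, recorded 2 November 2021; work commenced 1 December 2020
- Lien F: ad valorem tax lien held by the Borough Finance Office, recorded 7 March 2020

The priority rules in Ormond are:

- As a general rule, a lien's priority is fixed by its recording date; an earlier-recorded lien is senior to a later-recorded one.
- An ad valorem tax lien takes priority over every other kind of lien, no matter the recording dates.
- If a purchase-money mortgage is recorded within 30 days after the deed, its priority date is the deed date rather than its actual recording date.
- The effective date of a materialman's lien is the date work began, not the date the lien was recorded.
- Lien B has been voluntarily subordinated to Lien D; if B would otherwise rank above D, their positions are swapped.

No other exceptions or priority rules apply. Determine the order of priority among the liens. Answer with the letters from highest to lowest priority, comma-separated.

Effective dates: A's effective date is 23 July 2020, when work began; D's effective date is the deed date, 15 March 2022; E is treated as recorded 1 December 2020, the work-commencement date.
F is an ad valorem tax lien, so it outranks all other liens regardless of date.
The other liens, earliest effective date first: A (23 July 2020), E (1 December 2020), B (12 May 2021), C (14 October 2021), D (15 March 2022).
Because B would otherwise rank above D, the subordination swaps them.

F, A, E, D, C, B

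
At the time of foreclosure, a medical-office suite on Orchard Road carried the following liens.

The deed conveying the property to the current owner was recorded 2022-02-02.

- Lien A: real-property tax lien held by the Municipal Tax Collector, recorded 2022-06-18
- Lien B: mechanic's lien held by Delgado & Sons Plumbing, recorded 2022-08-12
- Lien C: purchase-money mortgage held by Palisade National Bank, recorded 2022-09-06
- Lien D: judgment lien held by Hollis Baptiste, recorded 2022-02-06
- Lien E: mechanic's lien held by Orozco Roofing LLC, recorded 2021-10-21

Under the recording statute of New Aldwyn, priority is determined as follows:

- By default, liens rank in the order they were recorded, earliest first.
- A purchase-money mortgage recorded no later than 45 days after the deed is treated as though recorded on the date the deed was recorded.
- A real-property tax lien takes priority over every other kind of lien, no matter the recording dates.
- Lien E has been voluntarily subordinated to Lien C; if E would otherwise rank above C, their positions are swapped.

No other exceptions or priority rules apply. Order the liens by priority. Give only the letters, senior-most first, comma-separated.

Effective dates: C was recorded 216 days after the deed, outside the 45-day window, so it keeps its recording date.
A is a real-property tax lien, so it outranks all other liens regardless of date.
Among the remaining liens, by effective date: E (2021-10-21), D (2022-02-06), B (2022-08-12), C (2022-09-06).
Because E would otherwise rank above C, the subordination swaps them.

A, C, D, B, E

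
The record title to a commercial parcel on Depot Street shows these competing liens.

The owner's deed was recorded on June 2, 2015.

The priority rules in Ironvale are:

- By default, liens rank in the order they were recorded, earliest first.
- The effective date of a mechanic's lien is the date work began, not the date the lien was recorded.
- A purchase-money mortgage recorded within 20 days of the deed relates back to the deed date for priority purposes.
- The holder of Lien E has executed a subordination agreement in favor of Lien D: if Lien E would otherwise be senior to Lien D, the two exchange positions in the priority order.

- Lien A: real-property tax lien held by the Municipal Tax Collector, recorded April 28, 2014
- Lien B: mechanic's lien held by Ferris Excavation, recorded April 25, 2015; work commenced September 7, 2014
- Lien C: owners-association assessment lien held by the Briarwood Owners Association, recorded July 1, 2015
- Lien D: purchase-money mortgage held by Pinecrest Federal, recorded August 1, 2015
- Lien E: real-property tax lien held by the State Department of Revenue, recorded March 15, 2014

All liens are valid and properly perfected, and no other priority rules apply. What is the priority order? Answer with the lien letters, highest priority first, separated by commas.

D, A, B, C, E

Effective dates after the stated exceptions: B is treated as recorded September 7, 2014, the work-commencement date; D missed the 20-day window (60 days after the deed), so its recording date stands.
Sorted by effective date: E (March 15, 2014), A (April 28, 2014), B (September 7, 2014), C (July 1, 2015), D (August 1, 2015).
Because E would otherwise rank above D, the subordination swaps them.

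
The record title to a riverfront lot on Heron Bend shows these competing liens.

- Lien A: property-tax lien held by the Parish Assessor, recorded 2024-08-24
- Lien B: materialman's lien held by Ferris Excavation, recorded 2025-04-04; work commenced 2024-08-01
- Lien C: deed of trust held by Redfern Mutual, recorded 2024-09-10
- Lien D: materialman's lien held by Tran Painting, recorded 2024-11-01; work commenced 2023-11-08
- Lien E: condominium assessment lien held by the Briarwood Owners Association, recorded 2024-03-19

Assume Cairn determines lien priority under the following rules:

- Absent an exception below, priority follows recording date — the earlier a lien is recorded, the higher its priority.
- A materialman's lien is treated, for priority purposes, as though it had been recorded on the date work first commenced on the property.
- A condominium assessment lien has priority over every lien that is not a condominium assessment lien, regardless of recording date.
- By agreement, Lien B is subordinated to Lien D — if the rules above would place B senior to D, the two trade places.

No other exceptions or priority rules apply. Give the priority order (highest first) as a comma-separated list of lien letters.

Effective dates: B's effective date is 2024-08-01, when work began; D is treated as recorded 2023-11-08, the work-commencement date.
As a condominium assessment lien, E is senior to every other lien.
The other liens, earliest effective date first: D (2023-11-08), B (2024-08-01), A (2024-08-24), C (2024-09-10).
B already ranks below D; the subordination has no effect.

E, D, B, A, C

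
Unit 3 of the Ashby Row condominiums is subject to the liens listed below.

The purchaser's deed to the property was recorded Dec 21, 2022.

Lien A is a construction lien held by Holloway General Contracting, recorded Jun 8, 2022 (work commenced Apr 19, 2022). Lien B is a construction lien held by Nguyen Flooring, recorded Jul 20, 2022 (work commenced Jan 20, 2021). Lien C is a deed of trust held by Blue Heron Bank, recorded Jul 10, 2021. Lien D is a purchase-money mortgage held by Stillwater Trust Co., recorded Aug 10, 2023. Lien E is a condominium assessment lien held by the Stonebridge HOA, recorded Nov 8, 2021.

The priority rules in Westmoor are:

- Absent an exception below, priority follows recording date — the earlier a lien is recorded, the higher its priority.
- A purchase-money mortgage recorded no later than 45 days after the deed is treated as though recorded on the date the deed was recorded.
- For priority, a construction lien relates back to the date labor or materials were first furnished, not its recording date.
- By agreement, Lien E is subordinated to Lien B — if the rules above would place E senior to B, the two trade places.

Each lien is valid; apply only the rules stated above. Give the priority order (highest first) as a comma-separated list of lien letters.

Effective dates: A relates back to Apr 19, 2022 (work commenced); B is treated as recorded Jan 20, 2021, the work-commencement date; D was recorded 232 days after the deed — beyond 45 days — so no relation-back applies.
Ordering by effective date: B (Jan 20, 2021), C (Jul 10, 2021), E (Nov 8, 2021), A (Apr 19, 2022), D (Aug 10, 2023).
Since E is not senior to B, the subordination leaves the order unchanged.

B, C, E, A, D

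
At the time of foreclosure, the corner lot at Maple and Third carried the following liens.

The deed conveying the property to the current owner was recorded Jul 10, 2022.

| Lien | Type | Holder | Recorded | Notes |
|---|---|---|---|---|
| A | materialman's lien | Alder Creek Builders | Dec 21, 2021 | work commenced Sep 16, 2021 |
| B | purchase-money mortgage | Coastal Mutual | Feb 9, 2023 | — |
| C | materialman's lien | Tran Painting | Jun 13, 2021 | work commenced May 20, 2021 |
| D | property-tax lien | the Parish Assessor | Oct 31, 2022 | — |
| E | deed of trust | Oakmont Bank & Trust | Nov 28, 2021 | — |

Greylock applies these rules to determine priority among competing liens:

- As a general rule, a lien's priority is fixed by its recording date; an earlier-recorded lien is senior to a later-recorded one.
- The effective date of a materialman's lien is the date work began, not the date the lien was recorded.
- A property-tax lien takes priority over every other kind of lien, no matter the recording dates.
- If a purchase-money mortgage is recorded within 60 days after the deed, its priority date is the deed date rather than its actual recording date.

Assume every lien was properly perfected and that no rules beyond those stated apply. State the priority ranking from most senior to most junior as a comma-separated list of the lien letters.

D, C, A, E, B

First, effective dates: A relates back to Sep 16, 2021 (work commenced); B missed the 60-day window (214 days after the deed), so its recording date stands; C relates back to May 20, 2021 (work commenced).
D is a property-tax lien and takes priority over every other lien.
Among the remaining liens, by effective date: C (May 20, 2021), A (Sep 16, 2021), E (Nov 28, 2021), B (Feb 9, 2023).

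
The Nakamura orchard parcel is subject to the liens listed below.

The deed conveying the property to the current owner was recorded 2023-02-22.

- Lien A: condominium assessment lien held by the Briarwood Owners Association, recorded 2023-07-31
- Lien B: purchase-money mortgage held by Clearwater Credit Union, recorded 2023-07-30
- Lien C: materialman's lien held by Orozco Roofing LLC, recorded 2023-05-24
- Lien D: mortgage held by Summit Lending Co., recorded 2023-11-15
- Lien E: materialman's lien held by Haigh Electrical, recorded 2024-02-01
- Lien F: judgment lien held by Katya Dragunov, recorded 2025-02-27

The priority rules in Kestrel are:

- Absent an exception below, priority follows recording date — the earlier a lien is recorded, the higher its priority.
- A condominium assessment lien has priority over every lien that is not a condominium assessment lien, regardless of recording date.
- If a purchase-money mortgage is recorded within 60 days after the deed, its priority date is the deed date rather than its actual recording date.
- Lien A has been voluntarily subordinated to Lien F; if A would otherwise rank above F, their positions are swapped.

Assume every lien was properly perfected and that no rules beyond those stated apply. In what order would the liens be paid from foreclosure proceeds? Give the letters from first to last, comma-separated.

Adjusting effective dates: B missed the 60-day window (158 days after the deed), so its recording date stands.
A is a condominium assessment lien and takes priority over every other lien.
Ordering the rest by effective date: C (2023-05-24), B (2023-07-30), D (2023-11-15), E (2024-02-01), F (2025-02-27).
The subordination applies — A was senior to F — so A and F swap.

F, C, B, D, E, A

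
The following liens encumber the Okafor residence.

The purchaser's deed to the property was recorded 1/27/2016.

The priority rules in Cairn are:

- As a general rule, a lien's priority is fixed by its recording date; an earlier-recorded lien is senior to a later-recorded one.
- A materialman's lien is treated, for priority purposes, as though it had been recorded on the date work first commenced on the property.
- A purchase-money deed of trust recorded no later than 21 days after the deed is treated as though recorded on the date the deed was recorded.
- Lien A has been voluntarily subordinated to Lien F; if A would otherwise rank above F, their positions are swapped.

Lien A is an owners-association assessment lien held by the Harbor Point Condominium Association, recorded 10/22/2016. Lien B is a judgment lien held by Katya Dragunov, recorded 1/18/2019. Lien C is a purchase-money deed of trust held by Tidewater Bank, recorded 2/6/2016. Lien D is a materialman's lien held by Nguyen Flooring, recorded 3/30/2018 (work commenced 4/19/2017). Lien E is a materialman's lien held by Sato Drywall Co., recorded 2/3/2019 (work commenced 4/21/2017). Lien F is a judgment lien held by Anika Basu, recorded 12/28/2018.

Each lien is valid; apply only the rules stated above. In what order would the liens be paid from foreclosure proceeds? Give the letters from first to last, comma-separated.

First, effective dates: C's effective date is the deed date, 1/27/2016; D is treated as recorded 4/19/2017, the work-commencement date; E is treated as recorded 4/21/2017, the work-commencement date.
Sorted by effective date: C (1/27/2016), A (10/22/2016), D (4/19/2017), E (4/21/2017), F (12/28/2018), B (1/18/2019).
The subordination applies — A was senior to F — so A and F swap.

C, F, D, E, A, B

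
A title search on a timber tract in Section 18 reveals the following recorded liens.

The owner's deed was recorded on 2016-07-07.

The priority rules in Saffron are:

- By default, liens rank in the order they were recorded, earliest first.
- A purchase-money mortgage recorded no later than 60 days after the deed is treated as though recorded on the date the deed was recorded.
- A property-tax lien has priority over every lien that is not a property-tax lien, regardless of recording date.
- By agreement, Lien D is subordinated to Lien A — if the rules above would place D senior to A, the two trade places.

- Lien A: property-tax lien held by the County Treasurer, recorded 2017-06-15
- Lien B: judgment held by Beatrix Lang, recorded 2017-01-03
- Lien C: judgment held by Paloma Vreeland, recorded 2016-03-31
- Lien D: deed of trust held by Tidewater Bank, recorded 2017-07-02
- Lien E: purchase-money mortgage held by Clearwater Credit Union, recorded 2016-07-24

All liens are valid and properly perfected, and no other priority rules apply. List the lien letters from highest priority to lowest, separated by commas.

First, effective dates: E's effective date is the deed date, 2016-07-07.
A, as a property-tax lien, has superpriority and ranks first.
Ordering the rest by effective date: C (2016-03-31), E (2016-07-07), B (2017-01-03), D (2017-07-02).
D already ranks below A; the subordination has no effect.

A, C, E, B, D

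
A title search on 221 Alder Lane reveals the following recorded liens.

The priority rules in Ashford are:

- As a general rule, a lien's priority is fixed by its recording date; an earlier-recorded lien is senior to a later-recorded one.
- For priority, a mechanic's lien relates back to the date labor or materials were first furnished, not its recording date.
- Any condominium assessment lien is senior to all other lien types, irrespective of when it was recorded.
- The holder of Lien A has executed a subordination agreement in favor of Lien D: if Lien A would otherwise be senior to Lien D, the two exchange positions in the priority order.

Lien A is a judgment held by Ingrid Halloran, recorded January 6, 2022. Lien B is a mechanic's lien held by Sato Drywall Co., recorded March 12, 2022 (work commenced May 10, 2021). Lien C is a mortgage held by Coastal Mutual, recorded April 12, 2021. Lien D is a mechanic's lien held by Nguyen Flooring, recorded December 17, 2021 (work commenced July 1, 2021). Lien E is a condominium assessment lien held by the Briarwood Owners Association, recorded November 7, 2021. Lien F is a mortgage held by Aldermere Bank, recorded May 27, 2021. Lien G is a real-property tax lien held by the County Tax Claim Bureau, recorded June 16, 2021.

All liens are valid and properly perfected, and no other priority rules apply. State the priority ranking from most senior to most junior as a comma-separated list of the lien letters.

Effective dates after the stated exceptions: B's effective date is May 10, 2021, when work began; D is treated as recorded July 1, 2021, the work-commencement date.
E, as a condominium assessment lien, has superpriority and ranks first.
Remaining liens by effective date: C (April 12, 2021), B (May 10, 2021), F (May 27, 2021), G (June 16, 2021), D (July 1, 2021), A (January 6, 2022).
A already ranks below D; the subordination has no effect.

E, C, B, F, G, D, A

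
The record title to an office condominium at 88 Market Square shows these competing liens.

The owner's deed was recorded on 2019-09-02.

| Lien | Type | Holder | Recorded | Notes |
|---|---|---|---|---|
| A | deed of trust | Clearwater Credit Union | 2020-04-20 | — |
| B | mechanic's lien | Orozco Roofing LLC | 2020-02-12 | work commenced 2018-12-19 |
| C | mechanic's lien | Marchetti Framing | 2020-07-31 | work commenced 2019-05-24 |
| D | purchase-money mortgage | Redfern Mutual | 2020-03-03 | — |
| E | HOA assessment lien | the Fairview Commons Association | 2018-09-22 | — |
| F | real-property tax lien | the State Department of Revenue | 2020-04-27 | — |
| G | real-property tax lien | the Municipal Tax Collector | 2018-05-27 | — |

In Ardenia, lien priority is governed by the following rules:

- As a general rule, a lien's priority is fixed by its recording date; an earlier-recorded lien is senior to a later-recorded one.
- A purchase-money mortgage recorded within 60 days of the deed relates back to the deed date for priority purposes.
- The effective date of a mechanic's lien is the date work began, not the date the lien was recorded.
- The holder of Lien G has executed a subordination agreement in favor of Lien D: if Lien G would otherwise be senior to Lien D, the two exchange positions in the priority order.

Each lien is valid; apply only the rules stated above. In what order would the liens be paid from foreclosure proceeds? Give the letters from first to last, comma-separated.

Effective dates after the stated exceptions: B's effective date is 2018-12-19, when work began; C relates back to 2019-05-24 (work commenced); D was recorded 183 days after the deed, outside the 60-day window, so it keeps its recording date.
Sorted by effective date: G (2018-05-27), E (2018-09-22), B (2018-12-19), C (2019-05-24), D (2020-03-03), A (2020-04-20), F (2020-04-27).
The subordination applies — G was senior to D — so G and D swap.

D, E, B, C, G, A, F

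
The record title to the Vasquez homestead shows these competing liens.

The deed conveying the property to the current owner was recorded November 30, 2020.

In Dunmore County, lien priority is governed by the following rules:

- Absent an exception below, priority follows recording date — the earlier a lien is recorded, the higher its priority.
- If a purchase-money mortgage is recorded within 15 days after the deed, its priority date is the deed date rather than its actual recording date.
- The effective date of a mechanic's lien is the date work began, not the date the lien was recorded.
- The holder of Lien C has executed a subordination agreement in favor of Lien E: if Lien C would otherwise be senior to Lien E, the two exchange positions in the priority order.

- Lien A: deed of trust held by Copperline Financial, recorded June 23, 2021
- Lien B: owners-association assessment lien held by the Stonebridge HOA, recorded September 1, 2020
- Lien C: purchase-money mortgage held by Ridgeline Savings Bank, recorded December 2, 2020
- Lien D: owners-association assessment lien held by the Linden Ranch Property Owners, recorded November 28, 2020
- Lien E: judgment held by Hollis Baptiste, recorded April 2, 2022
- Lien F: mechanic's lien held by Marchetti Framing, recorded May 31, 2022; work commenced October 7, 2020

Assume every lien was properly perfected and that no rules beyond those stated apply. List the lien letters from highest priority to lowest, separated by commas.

Effective dates: C relates back to the deed date November 30, 2020; F is treated as recorded October 7, 2020, the work-commencement date.
Sorted by effective date: B (September 1, 2020), F (October 7, 2020), D (November 28, 2020), C (November 30, 2020), A (June 23, 2021), E (April 2, 2022).
Because C would otherwise rank above E, the subordination swaps them.

B, F, D, E, A, C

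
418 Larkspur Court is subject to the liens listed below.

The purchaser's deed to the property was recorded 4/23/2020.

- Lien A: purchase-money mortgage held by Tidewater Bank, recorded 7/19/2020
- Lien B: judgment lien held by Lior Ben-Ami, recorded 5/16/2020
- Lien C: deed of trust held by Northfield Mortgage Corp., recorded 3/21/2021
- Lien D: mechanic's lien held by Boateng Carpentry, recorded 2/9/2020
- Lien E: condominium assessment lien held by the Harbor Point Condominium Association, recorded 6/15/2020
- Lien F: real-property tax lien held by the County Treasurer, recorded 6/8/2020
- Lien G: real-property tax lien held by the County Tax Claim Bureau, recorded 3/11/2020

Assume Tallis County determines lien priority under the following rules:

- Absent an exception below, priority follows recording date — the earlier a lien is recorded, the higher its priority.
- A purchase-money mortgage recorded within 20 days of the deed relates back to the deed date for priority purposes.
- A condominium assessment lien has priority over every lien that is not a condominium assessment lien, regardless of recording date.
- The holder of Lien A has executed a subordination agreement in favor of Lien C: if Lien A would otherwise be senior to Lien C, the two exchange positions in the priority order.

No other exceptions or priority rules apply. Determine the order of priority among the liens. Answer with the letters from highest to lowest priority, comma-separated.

Effective dates after the stated exceptions: A was recorded 87 days after the deed, outside the 20-day window, so it keeps its recording date.
E, as a condominium assessment lien, has superpriority and ranks first.
Remaining liens by effective date: D (2/9/2020), G (3/11/2020), B (5/16/2020), F (6/8/2020), A (7/19/2020), C (3/21/2021).
A would otherwise be senior to C, so under the subordination agreement A and C exchange positions.

E, D, G, B, F, C, A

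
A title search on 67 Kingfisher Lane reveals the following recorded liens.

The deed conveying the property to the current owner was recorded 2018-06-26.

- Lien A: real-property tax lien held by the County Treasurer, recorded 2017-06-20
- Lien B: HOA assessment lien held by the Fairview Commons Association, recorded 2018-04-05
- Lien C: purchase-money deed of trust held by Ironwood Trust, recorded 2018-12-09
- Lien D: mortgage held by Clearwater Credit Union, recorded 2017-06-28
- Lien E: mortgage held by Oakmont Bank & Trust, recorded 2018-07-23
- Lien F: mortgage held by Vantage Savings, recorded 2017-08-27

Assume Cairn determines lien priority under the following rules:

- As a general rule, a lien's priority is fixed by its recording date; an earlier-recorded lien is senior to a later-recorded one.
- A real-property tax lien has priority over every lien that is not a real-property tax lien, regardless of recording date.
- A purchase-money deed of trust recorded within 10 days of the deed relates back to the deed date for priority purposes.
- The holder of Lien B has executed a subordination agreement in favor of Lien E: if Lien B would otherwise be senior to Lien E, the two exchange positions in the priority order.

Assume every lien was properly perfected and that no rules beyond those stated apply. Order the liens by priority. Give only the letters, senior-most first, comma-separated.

First, effective dates: C missed the 10-day window (166 days after the deed), so its recording date stands.
As a real-property tax lien, A is senior to every other lien.
Among the remaining liens, by effective date: D (2017-06-28), F (2017-08-27), B (2018-04-05), E (2018-07-23), C (2018-12-09).
B would otherwise be senior to E, so under the subordination agreement B and E exchange positions.

A, D, F, E, B, C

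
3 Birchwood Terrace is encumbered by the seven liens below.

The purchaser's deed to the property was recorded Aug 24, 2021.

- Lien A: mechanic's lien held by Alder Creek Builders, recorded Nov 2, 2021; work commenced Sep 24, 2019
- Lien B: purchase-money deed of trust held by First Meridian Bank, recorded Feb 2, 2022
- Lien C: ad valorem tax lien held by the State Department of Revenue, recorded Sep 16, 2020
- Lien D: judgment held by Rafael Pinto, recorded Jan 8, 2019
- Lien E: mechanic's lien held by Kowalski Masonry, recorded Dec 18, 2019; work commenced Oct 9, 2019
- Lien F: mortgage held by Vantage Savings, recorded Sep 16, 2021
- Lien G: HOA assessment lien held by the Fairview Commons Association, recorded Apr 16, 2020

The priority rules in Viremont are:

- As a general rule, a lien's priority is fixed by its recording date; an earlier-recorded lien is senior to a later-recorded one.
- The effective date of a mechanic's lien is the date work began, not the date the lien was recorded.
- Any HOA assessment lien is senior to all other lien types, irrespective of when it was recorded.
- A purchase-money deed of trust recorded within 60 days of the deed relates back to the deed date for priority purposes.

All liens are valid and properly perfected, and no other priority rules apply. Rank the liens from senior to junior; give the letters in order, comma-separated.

G, D, A, E, C, F, B

Effective dates: A relates back to Sep 24, 2019 (work commenced); B was recorded 162 days after the deed, outside the 60-day window, so it keeps its recording date; E relates back to Oct 9, 2019 (work commenced).
G is an HOA assessment lien, so it outranks all other liens regardless of date.
The other liens, earliest effective date first: D (Jan 8, 2019), A (Sep 24, 2019), E (Oct 9, 2019), C (Sep 16, 2020), F (Sep 16, 2021), B (Feb 2, 2022).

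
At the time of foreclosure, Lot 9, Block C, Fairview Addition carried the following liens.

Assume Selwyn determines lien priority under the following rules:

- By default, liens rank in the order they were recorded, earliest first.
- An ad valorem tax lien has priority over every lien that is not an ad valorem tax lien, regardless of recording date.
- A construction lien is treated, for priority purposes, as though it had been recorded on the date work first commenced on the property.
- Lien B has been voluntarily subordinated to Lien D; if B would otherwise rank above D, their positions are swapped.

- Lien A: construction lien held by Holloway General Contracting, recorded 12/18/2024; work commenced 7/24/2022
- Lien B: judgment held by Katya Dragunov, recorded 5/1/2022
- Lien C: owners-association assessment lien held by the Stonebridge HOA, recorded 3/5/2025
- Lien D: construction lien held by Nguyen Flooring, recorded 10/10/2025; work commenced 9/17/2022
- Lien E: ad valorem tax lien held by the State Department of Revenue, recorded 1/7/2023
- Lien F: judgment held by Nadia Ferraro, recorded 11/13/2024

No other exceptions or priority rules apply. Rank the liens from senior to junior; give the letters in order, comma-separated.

Adjusting effective dates: A relates back to 7/24/2022 (work commenced); D is treated as recorded 9/17/2022, the work-commencement date.
E is an ad valorem tax lien, so it outranks all other liens regardless of date.
Among the remaining liens, by effective date: B (5/1/2022), A (7/24/2022), D (9/17/2022), F (11/13/2024), C (3/5/2025).
Because B would otherwise rank above D, the subordination swaps them.

E, D, A, B, F, C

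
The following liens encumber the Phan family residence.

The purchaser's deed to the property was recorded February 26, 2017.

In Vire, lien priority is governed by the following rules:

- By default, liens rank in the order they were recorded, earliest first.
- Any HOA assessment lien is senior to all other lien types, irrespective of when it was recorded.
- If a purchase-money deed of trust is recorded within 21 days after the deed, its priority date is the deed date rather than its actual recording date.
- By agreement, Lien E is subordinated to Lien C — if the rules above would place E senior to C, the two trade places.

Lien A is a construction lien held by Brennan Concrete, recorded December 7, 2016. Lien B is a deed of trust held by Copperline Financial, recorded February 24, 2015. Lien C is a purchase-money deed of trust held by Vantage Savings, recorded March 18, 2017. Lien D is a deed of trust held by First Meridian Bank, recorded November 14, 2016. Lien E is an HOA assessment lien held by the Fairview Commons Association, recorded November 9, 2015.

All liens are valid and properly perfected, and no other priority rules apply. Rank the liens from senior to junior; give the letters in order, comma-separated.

Adjusting effective dates: C's effective date is the deed date, February 26, 2017.
E is an HOA assessment lien and takes priority over every other lien.
The other liens, earliest effective date first: B (February 24, 2015), D (November 14, 2016), A (December 7, 2016), C (February 26, 2017).
E is senior to C before the subordination, so the two trade places.

C, B, D, A, E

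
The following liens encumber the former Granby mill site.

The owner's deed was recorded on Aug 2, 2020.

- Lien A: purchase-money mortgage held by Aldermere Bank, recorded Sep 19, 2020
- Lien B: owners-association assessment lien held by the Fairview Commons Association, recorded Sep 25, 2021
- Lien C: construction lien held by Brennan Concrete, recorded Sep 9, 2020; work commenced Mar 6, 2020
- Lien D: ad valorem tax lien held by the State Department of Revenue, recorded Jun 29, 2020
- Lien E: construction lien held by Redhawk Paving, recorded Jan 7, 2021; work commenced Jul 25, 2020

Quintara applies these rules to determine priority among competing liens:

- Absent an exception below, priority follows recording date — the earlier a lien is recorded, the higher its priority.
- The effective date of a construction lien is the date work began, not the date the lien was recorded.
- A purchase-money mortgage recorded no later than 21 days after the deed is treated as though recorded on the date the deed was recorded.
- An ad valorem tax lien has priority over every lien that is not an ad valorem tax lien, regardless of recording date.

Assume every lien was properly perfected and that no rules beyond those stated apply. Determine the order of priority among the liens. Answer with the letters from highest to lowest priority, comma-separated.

D, C, E, A, B

Effective dates: A missed the 21-day window (48 days after the deed), so its recording date stands; C relates back to Mar 6, 2020 (work commenced); E's effective date is Jul 25, 2020, when work began.
As an ad valorem tax lien, D is senior to every other lien.
Ordering the rest by effective date: C (Mar 6, 2020), E (Jul 25, 2020), A (Sep 19, 2020), B (Sep 25, 2021).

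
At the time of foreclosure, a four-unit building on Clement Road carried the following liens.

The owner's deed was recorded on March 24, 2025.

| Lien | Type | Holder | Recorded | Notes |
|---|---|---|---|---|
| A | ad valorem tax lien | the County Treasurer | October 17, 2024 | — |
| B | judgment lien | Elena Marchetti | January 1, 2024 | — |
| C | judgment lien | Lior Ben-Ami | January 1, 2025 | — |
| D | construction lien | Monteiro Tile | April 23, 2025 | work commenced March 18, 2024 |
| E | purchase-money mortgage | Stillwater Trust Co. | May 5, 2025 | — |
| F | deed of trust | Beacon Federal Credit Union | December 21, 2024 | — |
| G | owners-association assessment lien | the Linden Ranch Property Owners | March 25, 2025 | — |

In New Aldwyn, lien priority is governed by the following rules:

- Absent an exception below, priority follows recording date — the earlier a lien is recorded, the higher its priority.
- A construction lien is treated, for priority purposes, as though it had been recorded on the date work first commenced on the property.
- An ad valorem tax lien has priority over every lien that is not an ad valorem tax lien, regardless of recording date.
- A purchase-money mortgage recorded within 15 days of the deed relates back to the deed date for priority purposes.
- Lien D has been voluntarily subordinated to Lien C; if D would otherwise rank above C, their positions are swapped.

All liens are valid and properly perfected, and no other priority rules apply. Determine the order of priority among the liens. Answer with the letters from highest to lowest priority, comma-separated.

A, B, C, F, D, G, E

First, effective dates: D relates back to March 18, 2024 (work commenced); E was recorded 42 days after the deed, outside the 15-day window, so it keeps its recording date.
A, as an ad valorem tax lien, has superpriority and ranks first.
Ordering the rest by effective date: B (January 1, 2024), D (March 18, 2024), F (December 21, 2024), C (January 1, 2025), G (March 25, 2025), E (May 5, 2025).
D is senior to C before the subordination, so the two trade places.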